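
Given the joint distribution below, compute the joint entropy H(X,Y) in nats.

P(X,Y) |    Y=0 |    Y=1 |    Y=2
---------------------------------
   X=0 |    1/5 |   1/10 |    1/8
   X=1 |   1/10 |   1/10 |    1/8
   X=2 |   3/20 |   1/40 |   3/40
2.1036 nats

Joint entropy is H(X,Y) = -Σ_{x,y} p(x,y) log p(x,y).

Summing over all non-zero entries:
H(X,Y) = -[1/5·log_e(1/5) + 1/10·log_e(1/10) + 1/8·log_e(1/8) + 1/10·log_e(1/10) + 1/10·log_e(1/10) + 1/8·log_e(1/8) + 3/20·log_e(3/20) + 1/40·log_e(1/40) + 3/40·log_e(3/40)]
H(X,Y) = 2.1036 nats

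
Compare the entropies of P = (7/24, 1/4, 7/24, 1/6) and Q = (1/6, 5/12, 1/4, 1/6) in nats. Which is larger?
P

Computing entropies in nats:
H(P) = 1.3640
H(Q) = 1.3086

Distribution P has higher entropy.

Intuition: The distribution closer to uniform (more spread out) has higher entropy.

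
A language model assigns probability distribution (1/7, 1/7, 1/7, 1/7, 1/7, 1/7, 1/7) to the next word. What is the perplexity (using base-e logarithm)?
7.0000

Perplexity is e^H (or exp(H) for natural log).

First, H = -Σ p log p = 1.9459 nats
Perplexity = e^1.9459 = 7.0000

Interpretation: The model's uncertainty is equivalent to choosing uniformly among 7.0 options.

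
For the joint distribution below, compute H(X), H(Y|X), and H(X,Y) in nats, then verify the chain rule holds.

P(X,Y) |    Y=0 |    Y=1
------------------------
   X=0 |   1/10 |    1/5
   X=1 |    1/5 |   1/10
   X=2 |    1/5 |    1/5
H(X,Y) = 1.7481, H(X) = 1.0889, H(Y|X) = 0.6592 (all in nats)

Chain rule: H(X,Y) = H(X) + H(Y|X)

Left side — joint entropy directly:
H(X,Y) = -Σ p(x,y) log p(x,y) = 1.7481 nats

Right side — compute H(Y|X) from the conditional distributions:
P(X) = (3/10, 3/10, 2/5), so H(X) = 1.0889 nats
H(Y|X) = Σ_x P(X=x) · H(Y|X=x):
  P(Y|X=0) = (1/3, 2/3), H(Y|X=0) = 0.6365, weight P(X=0) = 3/10
  P(Y|X=1) = (2/3, 1/3), H(Y|X=1) = 0.6365, weight P(X=1) = 3/10
  P(Y|X=2) = (1/2, 1/2), H(Y|X=2) = 0.6931, weight P(X=2) = 2/5
H(Y|X) = 0.6592 nats

H(X) + H(Y|X) = 1.0889 + 0.6592 = 1.7481 nats

Both sides equal 1.7481 nats. ✓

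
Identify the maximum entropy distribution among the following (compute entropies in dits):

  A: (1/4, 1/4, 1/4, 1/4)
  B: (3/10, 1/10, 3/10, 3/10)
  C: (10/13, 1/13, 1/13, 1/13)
A

For a discrete distribution over n outcomes, entropy is maximized by the uniform distribution.

Computing entropies:
H(A) = 0.6021 dits
H(B) = 0.5706 dits
H(C) = 0.3447 dits

The uniform distribution (where all probabilities equal 1/4) achieves the maximum entropy of log_10(4) = 0.6021 dits.

Distribution A has the highest entropy.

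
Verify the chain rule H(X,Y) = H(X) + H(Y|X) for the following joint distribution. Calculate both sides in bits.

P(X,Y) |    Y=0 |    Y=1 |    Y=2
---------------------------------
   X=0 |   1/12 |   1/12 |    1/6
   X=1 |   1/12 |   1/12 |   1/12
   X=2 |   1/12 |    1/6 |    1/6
H(X,Y) = 3.0850, H(X) = 1.5546, H(Y|X) = 1.5304 (all in bits)

Chain rule: H(X,Y) = H(X) + H(Y|X)

Left side — joint entropy directly:
H(X,Y) = -Σ p(x,y) log p(x,y) = 3.0850 bits

Right side — compute H(Y|X) from the conditional distributions:
P(X) = (1/3, 1/4, 5/12), so H(X) = 1.5546 bits
H(Y|X) = Σ_x P(X=x) · H(Y|X=x):
  P(Y|X=0) = (1/4, 1/4, 1/2), H(Y|X=0) = 1.5000, weight P(X=0) = 1/3
  P(Y|X=1) = (1/3, 1/3, 1/3), H(Y|X=1) = 1.5850, weight P(X=1) = 1/4
  P(Y|X=2) = (1/5, 2/5, 2/5), H(Y|X=2) = 1.5219, weight P(X=2) = 5/12
H(Y|X) = 1.5304 bits

H(X) + H(Y|X) = 1.5546 + 1.5304 = 3.0850 bits

Both sides equal 3.0850 bits. ✓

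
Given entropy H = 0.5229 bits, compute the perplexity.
1.4368

Perplexity is 2^H (or exp(H) for natural log).

H = 0.5229 bits
Perplexity = 2^0.5229 = 1.4368

Interpretation: The model's uncertainty is equivalent to choosing uniformly among 1.4 options.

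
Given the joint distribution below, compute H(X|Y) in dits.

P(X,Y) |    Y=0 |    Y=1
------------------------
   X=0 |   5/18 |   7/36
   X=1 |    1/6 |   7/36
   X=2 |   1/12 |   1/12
0.4403 dits

Using the chain rule: H(X|Y) = H(X,Y) - H(Y)

First, compute H(X,Y) = 0.7407 dits

Marginal P(Y) = (19/36, 17/36)
H(Y) = 0.3004 dits

H(X|Y) = H(X,Y) - H(Y) = 0.7407 - 0.3004 = 0.4403 dits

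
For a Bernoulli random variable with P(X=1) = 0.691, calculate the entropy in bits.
0.8920 bits

The binary entropy function is:
H(p) = -p log(p) - (1-p) log(1-p)

H(0.691) = -0.691 × log_2(0.691) - 0.309 × log_2(0.309)
H(0.691) = 0.8920 bits

Note: Binary entropy is maximized at p=0.5 (H=1 bit) and minimized at p=0 or p=1 (H=0).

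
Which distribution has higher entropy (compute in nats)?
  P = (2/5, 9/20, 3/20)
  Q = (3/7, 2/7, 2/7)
Q

Computing entropies in nats:
H(P) = 1.0104
H(Q) = 1.0790

Distribution Q has higher entropy.

Intuition: The distribution closer to uniform (more spread out) has higher entropy.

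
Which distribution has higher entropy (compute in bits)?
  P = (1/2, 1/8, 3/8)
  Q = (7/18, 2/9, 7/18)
Q

Computing entropies in bits:
H(P) = 1.4056
H(Q) = 1.5420

Distribution Q has higher entropy.

Intuition: The distribution closer to uniform (more spread out) has higher entropy.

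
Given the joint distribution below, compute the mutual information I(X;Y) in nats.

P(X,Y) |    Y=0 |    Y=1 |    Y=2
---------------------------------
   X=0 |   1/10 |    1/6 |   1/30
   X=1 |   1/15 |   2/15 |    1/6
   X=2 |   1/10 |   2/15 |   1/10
0.0521 nats

Mutual information: I(X;Y) = H(X) + H(Y) - H(X,Y)

Marginals:
P(X) = (3/10, 11/30, 1/3), H(X) = 1.0953 nats
P(Y) = (4/15, 13/30, 3/10), H(Y) = 1.0760 nats

Joint entropy: H(X,Y) = 2.1192 nats

I(X;Y) = 1.0953 + 1.0760 - 2.1192 = 0.0521 nats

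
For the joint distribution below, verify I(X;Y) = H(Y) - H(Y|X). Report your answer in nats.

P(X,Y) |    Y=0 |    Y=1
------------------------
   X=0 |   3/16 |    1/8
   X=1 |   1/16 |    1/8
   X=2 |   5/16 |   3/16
I(X;Y) = 0.0249 nats

Mutual information has multiple equivalent forms:
- I(X;Y) = H(X) - H(X|Y)
- I(X;Y) = H(Y) - H(Y|X)
- I(X;Y) = H(X) + H(Y) - H(X,Y)

Computing all quantities:
H(X) = 1.0239, H(Y) = 0.6853, H(X,Y) = 1.6844
H(X|Y) = 0.9991, H(Y|X) = 0.6604

Verification:
H(X) - H(X|Y) = 1.0239 - 0.9991 = 0.0249
H(Y) - H(Y|X) = 0.6853 - 0.6604 = 0.0249
H(X) + H(Y) - H(X,Y) = 1.0239 + 0.6853 - 1.6844 = 0.0249

All forms give I(X;Y) = 0.0249 nats. ✓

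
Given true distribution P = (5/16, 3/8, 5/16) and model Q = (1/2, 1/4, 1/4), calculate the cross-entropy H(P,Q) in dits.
0.5080 dits

Cross-entropy: H(P,Q) = -Σ p(x) log q(x)

Alternatively: H(P,Q) = H(P) + D_KL(P||Q)
H(P) = 0.4755 dits
D_KL(P||Q) = 0.0325 dits

H(P,Q) = 0.4755 + 0.0325 = 0.5080 dits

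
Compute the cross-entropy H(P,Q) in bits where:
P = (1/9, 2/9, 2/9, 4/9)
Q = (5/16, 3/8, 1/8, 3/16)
2.2409 bits

Cross-entropy: H(P,Q) = -Σ p(x) log q(x)

Alternatively: H(P,Q) = H(P) + D_KL(P||Q)
H(P) = 1.8366 bits
D_KL(P||Q) = 0.4043 bits

H(P,Q) = 1.8366 + 0.4043 = 2.2409 bits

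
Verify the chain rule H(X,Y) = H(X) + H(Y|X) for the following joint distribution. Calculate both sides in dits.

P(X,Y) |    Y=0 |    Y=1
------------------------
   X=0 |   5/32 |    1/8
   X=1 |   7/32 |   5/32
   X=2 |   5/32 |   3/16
H(X,Y) = 0.7715, H(X) = 0.4741, H(Y|X) = 0.2974 (all in dits)

Chain rule: H(X,Y) = H(X) + H(Y|X)

Left side — joint entropy directly:
H(X,Y) = -Σ p(x,y) log p(x,y) = 0.7715 dits

Right side — compute H(Y|X) from the conditional distributions:
P(X) = (9/32, 3/8, 11/32), so H(X) = 0.4741 dits
H(Y|X) = Σ_x P(X=x) · H(Y|X=x):
  P(Y|X=0) = (5/9, 4/9), H(Y|X=0) = 0.2983, weight P(X=0) = 9/32
  P(Y|X=1) = (7/12, 5/12), H(Y|X=1) = 0.2950, weight P(X=1) = 3/8
  P(Y|X=2) = (5/11, 6/11), H(Y|X=2) = 0.2992, weight P(X=2) = 11/32
H(Y|X) = 0.2974 dits

H(X) + H(Y|X) = 0.4741 + 0.2974 = 0.7715 dits

Both sides equal 0.7715 dits. ✓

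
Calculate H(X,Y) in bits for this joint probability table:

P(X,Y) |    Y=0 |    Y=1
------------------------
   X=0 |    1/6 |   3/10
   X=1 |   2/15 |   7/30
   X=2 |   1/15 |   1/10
2.4220 bits

Joint entropy is H(X,Y) = -Σ_{x,y} p(x,y) log p(x,y).

Summing over all non-zero entries:
H(X,Y) = -[1/6·log_2(1/6) + 3/10·log_2(3/10) + 2/15·log_2(2/15) + 7/30·log_2(7/30) + 1/15·log_2(1/15) + 1/10·log_2(1/10)]
H(X,Y) = 2.4220 bits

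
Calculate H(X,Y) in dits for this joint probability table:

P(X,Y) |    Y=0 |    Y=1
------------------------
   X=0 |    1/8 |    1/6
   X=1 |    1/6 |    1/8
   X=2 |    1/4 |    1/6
0.7654 dits

Joint entropy is H(X,Y) = -Σ_{x,y} p(x,y) log p(x,y).

Summing over all non-zero entries:
H(X,Y) = -[1/8·log_10(1/8) + 1/6·log_10(1/6) + 1/6·log_10(1/6) + 1/8·log_10(1/8) + 1/4·log_10(1/4) + 1/6·log_10(1/6)]
H(X,Y) = 0.7654 dits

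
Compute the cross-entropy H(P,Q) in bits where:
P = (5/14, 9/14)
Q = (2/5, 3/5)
0.9459 bits

Cross-entropy: H(P,Q) = -Σ p(x) log q(x)

Alternatively: H(P,Q) = H(P) + D_KL(P||Q)
H(P) = 0.9403 bits
D_KL(P||Q) = 0.0056 bits

H(P,Q) = 0.9403 + 0.0056 = 0.9459 bits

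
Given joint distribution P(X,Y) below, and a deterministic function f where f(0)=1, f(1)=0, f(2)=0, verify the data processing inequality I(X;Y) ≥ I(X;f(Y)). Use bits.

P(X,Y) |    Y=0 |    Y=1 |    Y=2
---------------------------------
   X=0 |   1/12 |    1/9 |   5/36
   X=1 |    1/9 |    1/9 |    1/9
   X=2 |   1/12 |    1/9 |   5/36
I(X;Y) = 0.0068, I(X;f(Y)) = 0.0055, inequality holds: 0.0068 ≥ 0.0055

Data Processing Inequality: For any Markov chain X → Y → Z, we have I(X;Y) ≥ I(X;Z).

Here Z = f(Y) is a deterministic function of Y, forming X → Y → Z.

Original I(X;Y) = 0.0068 bits

After applying f:
P(X,Z) where Z=f(Y):
- P(X,Z=0) = P(X,Y=1) + P(X,Y=2)
- P(X,Z=1) = P(X,Y=0)

I(X;Z) = I(X;f(Y)) = 0.0055 bits

Verification: 0.0068 ≥ 0.0055 ✓

Information cannot be created by processing; the function f can only lose information about X.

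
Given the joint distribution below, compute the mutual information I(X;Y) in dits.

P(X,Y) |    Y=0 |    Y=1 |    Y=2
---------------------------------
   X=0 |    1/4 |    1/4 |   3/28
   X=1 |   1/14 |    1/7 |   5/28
0.0231 dits

Mutual information: I(X;Y) = H(X) + H(Y) - H(X,Y)

Marginals:
P(X) = (17/28, 11/28), H(X) = 0.2910 dits
P(Y) = (9/28, 11/28, 2/7), H(Y) = 0.4733 dits

Joint entropy: H(X,Y) = 0.7412 dits

I(X;Y) = 0.2910 + 0.4733 - 0.7412 = 0.0231 dits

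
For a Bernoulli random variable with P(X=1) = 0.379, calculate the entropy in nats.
0.6636 nats

The binary entropy function is:
H(p) = -p log(p) - (1-p) log(1-p)

H(0.379) = -0.379 × log_e(0.379) - 0.621 × log_e(0.621)
H(0.379) = 0.6636 nats

Note: Binary entropy is maximized at p=0.5 (H=1 bit) and minimized at p=0 or p=1 (H=0).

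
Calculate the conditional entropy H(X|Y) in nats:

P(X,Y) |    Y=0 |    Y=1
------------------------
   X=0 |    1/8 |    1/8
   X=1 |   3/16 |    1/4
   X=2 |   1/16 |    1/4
1.0386 nats

Using the chain rule: H(X|Y) = H(X,Y) - H(Y)

First, compute H(X,Y) = 1.7002 nats

Marginal P(Y) = (3/8, 5/8)
H(Y) = 0.6616 nats

H(X|Y) = H(X,Y) - H(Y) = 1.7002 - 0.6616 = 1.0386 nats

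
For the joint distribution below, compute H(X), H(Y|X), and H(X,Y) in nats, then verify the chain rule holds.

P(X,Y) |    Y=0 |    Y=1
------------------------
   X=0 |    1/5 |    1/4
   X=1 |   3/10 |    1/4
H(X,Y) = 1.3762, H(X) = 0.6881, H(Y|X) = 0.6881 (all in nats)

Chain rule: H(X,Y) = H(X) + H(Y|X)

Left side — joint entropy directly:
H(X,Y) = -Σ p(x,y) log p(x,y) = 1.3762 nats

Right side — compute H(Y|X) from the conditional distributions:
P(X) = (9/20, 11/20), so H(X) = 0.6881 nats
H(Y|X) = Σ_x P(X=x) · H(Y|X=x):
  P(Y|X=0) = (4/9, 5/9), H(Y|X=0) = 0.6870, weight P(X=0) = 9/20
  P(Y|X=1) = (6/11, 5/11), H(Y|X=1) = 0.6890, weight P(X=1) = 11/20
H(Y|X) = 0.6881 nats

H(X) + H(Y|X) = 0.6881 + 0.6881 = 1.3762 nats

Both sides equal 1.3762 nats. ✓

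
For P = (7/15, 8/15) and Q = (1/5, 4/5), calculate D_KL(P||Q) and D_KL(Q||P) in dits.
D_KL(P||Q) = 0.0778, D_KL(Q||P) = 0.0673

KL divergence is not symmetric: D_KL(P||Q) ≠ D_KL(Q||P) in general.

D_KL(P||Q) = 0.0778 dits
D_KL(Q||P) = 0.0673 dits

No, they are not equal!

This asymmetry is why KL divergence is not a true distance metric.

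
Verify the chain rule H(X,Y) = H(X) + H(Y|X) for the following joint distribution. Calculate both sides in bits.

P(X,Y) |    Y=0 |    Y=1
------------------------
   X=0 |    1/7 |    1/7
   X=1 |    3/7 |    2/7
H(X,Y) = 1.8424, H(X) = 0.8631, H(Y|X) = 0.9793 (all in bits)

Chain rule: H(X,Y) = H(X) + H(Y|X)

Left side — joint entropy directly:
H(X,Y) = -Σ p(x,y) log p(x,y) = 1.8424 bits

Right side — compute H(Y|X) from the conditional distributions:
P(X) = (2/7, 5/7), so H(X) = 0.8631 bits
H(Y|X) = Σ_x P(X=x) · H(Y|X=x):
  P(Y|X=0) = (1/2, 1/2), H(Y|X=0) = 1.0000, weight P(X=0) = 2/7
  P(Y|X=1) = (3/5, 2/5), H(Y|X=1) = 0.9710, weight P(X=1) = 5/7
H(Y|X) = 0.9793 bits

H(X) + H(Y|X) = 0.8631 + 0.9793 = 1.8424 bits

Both sides equal 1.8424 bits. ✓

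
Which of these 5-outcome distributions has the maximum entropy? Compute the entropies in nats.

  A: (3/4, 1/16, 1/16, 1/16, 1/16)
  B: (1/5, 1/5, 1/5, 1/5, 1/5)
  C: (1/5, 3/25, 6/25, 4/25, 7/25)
B

For a discrete distribution over n outcomes, entropy is maximized by the uniform distribution.

Computing entropies:
H(A) = 0.9089 nats
H(B) = 1.6094 nats
H(C) = 1.5685 nats

The uniform distribution (where all probabilities equal 1/5) achieves the maximum entropy of log_e(5) = 1.6094 nats.

Distribution B has the highest entropy.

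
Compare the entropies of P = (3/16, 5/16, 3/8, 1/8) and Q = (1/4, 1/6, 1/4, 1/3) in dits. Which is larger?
Q

Computing entropies in dits:
H(P) = 0.5668
H(Q) = 0.5898

Distribution Q has higher entropy.

Intuition: The distribution closer to uniform (more spread out) has higher entropy.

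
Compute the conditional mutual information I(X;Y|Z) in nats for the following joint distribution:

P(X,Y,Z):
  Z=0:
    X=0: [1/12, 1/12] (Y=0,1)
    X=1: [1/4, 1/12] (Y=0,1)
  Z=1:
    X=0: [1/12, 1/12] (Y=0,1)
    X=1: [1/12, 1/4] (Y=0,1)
0.0306 nats

Conditional mutual information: I(X;Y|Z) = H(X|Z) + H(Y|Z) - H(X,Y|Z)

H(Z) = 0.6931
H(X,Z) = 1.3297 → H(X|Z) = 0.6365
H(Y,Z) = 1.3297 → H(Y|Z) = 0.6365
H(X,Y,Z) = 1.9356 → H(X,Y|Z) = 1.2425

I(X;Y|Z) = 0.6365 + 0.6365 - 1.2425 = 0.0306 nats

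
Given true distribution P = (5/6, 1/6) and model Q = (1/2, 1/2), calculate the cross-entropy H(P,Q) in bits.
1.0000 bits

Cross-entropy: H(P,Q) = -Σ p(x) log q(x)

Alternatively: H(P,Q) = H(P) + D_KL(P||Q)
H(P) = 0.6500 bits
D_KL(P||Q) = 0.3500 bits

H(P,Q) = 0.6500 + 0.3500 = 1.0000 bits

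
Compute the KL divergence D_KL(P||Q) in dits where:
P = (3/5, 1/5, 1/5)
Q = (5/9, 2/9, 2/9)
0.0018 dits

KL divergence: D_KL(P||Q) = Σ p(x) log(p(x)/q(x))

Computing term by term:
  x=0: 3/5 × log_10[(3/5)/(5/9)] = 3/5 × 0.0334 = 0.0201
  x=1: 1/5 × log_10[(1/5)/(2/9)] = 1/5 × -0.0458 = -0.0092
  x=2: 1/5 × log_10[(1/5)/(2/9)] = 1/5 × -0.0458 = -0.0092

D_KL(P||Q) = 0.0018 dits

Note: KL divergence is always non-negative and equals 0 iff P = Q.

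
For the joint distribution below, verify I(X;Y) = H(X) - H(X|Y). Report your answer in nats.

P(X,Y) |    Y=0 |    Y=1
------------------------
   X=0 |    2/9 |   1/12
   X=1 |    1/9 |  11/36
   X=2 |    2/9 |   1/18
I(X;Y) = 0.1273 nats

Mutual information has multiple equivalent forms:
- I(X;Y) = H(X) - H(X|Y)
- I(X;Y) = H(Y) - H(Y|X)
- I(X;Y) = H(X) + H(Y) - H(X,Y)

Computing all quantities:
H(X) = 1.0829, H(Y) = 0.6870, H(X,Y) = 1.6425
H(X|Y) = 0.9556, H(Y|X) = 0.5597

Verification:
H(X) - H(X|Y) = 1.0829 - 0.9556 = 0.1273
H(Y) - H(Y|X) = 0.6870 - 0.5597 = 0.1273
H(X) + H(Y) - H(X,Y) = 1.0829 + 0.6870 - 1.6425 = 0.1273

All forms give I(X;Y) = 0.1273 nats. ✓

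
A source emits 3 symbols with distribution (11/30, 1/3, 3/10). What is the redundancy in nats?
0.0033 nats

Redundancy measures how far a source is from maximum entropy:
R = H_max - H(X)

Maximum entropy for 3 symbols: H_max = log_e(3) = 1.0986 nats
Actual entropy: H(X) = 1.0953 nats
Redundancy: R = 1.0986 - 1.0953 = 0.0033 nats

This redundancy represents potential for compression: the source could be compressed by 0.0033 nats per symbol.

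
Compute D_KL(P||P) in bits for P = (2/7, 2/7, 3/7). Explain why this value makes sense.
0.0000 bits

KL divergence satisfies the Gibbs inequality: D_KL(P||Q) ≥ 0 for all distributions P, Q.

D_KL(P||Q) = Σ p(x) log(p(x)/q(x))
Each term is p(x) × log_2(p(x)/p(x)) = p(x) × log_2(1) = 0, so the sum is 0.
D_KL(P||Q) = 0.0000 bits

When P = Q, the KL divergence is exactly 0, as there is no 'divergence' between identical distributions.

This non-negativity is a fundamental property: relative entropy cannot be negative because it measures how different Q is from P.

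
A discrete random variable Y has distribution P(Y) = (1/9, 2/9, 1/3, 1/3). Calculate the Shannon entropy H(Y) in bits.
1.8911 bits

Shannon entropy is H(X) = -Σ p(x) log p(x).

For P = (1/9, 2/9, 1/3, 1/3):
H = -1/9 × log_2(1/9) -2/9 × log_2(2/9) -1/3 × log_2(1/3) -1/3 × log_2(1/3)
H = 1.8911 bits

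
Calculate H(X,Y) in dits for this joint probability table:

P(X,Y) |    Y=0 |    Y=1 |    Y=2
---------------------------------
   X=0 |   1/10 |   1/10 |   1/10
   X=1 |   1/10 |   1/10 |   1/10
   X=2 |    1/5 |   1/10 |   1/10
0.9398 dits

Joint entropy is H(X,Y) = -Σ_{x,y} p(x,y) log p(x,y).

Summing over all non-zero entries:
H(X,Y) = -[1/10·log_10(1/10) + 1/10·log_10(1/10) + 1/10·log_10(1/10) + 1/10·log_10(1/10) + 1/10·log_10(1/10) + 1/10·log_10(1/10) + 1/5·log_10(1/5) + 1/10·log_10(1/10) + 1/10·log_10(1/10)]
H(X,Y) = 0.9398 dits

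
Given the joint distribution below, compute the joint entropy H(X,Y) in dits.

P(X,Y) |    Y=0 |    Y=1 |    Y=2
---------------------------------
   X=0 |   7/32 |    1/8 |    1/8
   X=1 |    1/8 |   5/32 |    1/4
0.7595 dits

Joint entropy is H(X,Y) = -Σ_{x,y} p(x,y) log p(x,y).

Summing over all non-zero entries:
H(X,Y) = -[7/32·log_10(7/32) + 1/8·log_10(1/8) + 1/8·log_10(1/8) + 1/8·log_10(1/8) + 5/32·log_10(5/32) + 1/4·log_10(1/4)]
H(X,Y) = 0.7595 dits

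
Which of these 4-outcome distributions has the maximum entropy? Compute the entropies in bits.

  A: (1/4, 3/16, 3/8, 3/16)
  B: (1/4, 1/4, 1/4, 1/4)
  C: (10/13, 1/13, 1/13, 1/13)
B

For a discrete distribution over n outcomes, entropy is maximized by the uniform distribution.

Computing entropies:
H(A) = 1.9363 bits
H(B) = 2.0000 bits
H(C) = 1.1451 bits

The uniform distribution (where all probabilities equal 1/4) achieves the maximum entropy of log_2(4) = 2.0000 bits.

Distribution B has the highest entropy.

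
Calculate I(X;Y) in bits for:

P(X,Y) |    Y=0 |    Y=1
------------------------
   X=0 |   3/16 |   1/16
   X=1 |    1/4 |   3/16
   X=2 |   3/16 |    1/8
0.0172 bits

Mutual information: I(X;Y) = H(X) + H(Y) - H(X,Y)

Marginals:
P(X) = (1/4, 7/16, 5/16), H(X) = 1.5462 bits
P(Y) = (5/8, 3/8), H(Y) = 0.9544 bits

Joint entropy: H(X,Y) = 2.4835 bits

I(X;Y) = 1.5462 + 0.9544 - 2.4835 = 0.0172 bits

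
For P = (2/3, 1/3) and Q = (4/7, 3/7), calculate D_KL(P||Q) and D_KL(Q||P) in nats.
D_KL(P||Q) = 0.0190, D_KL(Q||P) = 0.0196

KL divergence is not symmetric: D_KL(P||Q) ≠ D_KL(Q||P) in general.

D_KL(P||Q) = 0.0190 nats
D_KL(Q||P) = 0.0196 nats

No, they are not equal!

This asymmetry is why KL divergence is not a true distance metric.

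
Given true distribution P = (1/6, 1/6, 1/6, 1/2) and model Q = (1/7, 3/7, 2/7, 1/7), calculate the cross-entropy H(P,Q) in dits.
0.7154 dits

Cross-entropy: H(P,Q) = -Σ p(x) log q(x)

Alternatively: H(P,Q) = H(P) + D_KL(P||Q)
H(P) = 0.5396 dits
D_KL(P||Q) = 0.1758 dits

H(P,Q) = 0.5396 + 0.1758 = 0.7154 dits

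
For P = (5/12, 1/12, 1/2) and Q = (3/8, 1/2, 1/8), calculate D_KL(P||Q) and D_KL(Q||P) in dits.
D_KL(P||Q) = 0.2552, D_KL(Q||P) = 0.2967

KL divergence is not symmetric: D_KL(P||Q) ≠ D_KL(Q||P) in general.

D_KL(P||Q) = 0.2552 dits
D_KL(Q||P) = 0.2967 dits

No, they are not equal!

This asymmetry is why KL divergence is not a true distance metric.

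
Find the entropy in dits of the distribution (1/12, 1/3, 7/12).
0.3855 dits

Shannon entropy is H(X) = -Σ p(x) log p(x).

For P = (1/12, 1/3, 7/12):
H = -1/12 × log_10(1/12) -1/3 × log_10(1/3) -7/12 × log_10(7/12)
H = 0.3855 dits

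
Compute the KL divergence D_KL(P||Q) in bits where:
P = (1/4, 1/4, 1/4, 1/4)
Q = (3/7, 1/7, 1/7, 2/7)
0.1611 bits

KL divergence: D_KL(P||Q) = Σ p(x) log(p(x)/q(x))

Computing term by term:
  x=0: 1/4 × log_2[(1/4)/(3/7)] = 1/4 × -0.7776 = -0.1944
  x=1: 1/4 × log_2[(1/4)/(1/7)] = 1/4 × 0.8074 = 0.2018
  x=2: 1/4 × log_2[(1/4)/(1/7)] = 1/4 × 0.8074 = 0.2018
  x=3: 1/4 × log_2[(1/4)/(2/7)] = 1/4 × -0.1926 = -0.0482

D_KL(P||Q) = 0.1611 bits

Note: KL divergence is always non-negative and equals 0 iff P = Q.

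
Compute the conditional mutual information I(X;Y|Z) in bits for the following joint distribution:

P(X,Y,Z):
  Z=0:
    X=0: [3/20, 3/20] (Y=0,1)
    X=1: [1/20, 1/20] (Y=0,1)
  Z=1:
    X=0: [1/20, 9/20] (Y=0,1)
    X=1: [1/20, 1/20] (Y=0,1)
0.0555 bits

Conditional mutual information: I(X;Y|Z) = H(X|Z) + H(Y|Z) - H(X,Y|Z)

H(Z) = 0.9710
H(X,Z) = 1.6855 → H(X|Z) = 0.7145
H(Y,Z) = 1.7610 → H(Y|Z) = 0.7900
H(X,Y,Z) = 2.4200 → H(X,Y|Z) = 1.4490

I(X;Y|Z) = 0.7145 + 0.7900 - 1.4490 = 0.0555 bits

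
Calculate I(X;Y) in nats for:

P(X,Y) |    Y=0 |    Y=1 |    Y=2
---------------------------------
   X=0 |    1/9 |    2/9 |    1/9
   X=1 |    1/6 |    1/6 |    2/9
0.0223 nats

Mutual information: I(X;Y) = H(X) + H(Y) - H(X,Y)

Marginals:
P(X) = (4/9, 5/9), H(X) = 0.6870 nats
P(Y) = (5/18, 7/18, 1/3), H(Y) = 1.0893 nats

Joint entropy: H(X,Y) = 1.7540 nats

I(X;Y) = 0.6870 + 1.0893 - 1.7540 = 0.0223 nats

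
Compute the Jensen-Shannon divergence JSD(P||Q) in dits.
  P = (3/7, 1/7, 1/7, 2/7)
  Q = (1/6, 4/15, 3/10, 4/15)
0.0233 dits

Jensen-Shannon divergence is:
JSD(P||Q) = 0.5 × D_KL(P||M) + 0.5 × D_KL(Q||M)
where M = 0.5 × (P + Q) is the mixture distribution.

M = 0.5 × (3/7, 1/7, 1/7, 2/7) + 0.5 × (1/6, 4/15, 3/10, 4/15) = (0.297619, 0.204762, 0.221429, 0.27619)

D_KL(P||M) = 0.0226 dits
D_KL(Q||M) = 0.0241 dits

JSD(P||Q) = 0.5 × 0.0226 + 0.5 × 0.0241 = 0.0233 dits

Unlike KL divergence, JSD is symmetric and bounded: 0 ≤ JSD ≤ log(2).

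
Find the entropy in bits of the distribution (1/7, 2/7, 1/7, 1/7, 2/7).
2.2359 bits

Shannon entropy is H(X) = -Σ p(x) log p(x).

For P = (1/7, 2/7, 1/7, 1/7, 2/7):
H = -1/7 × log_2(1/7) -2/7 × log_2(2/7) -1/7 × log_2(1/7) -1/7 × log_2(1/7) -2/7 × log_2(2/7)
H = 2.2359 bits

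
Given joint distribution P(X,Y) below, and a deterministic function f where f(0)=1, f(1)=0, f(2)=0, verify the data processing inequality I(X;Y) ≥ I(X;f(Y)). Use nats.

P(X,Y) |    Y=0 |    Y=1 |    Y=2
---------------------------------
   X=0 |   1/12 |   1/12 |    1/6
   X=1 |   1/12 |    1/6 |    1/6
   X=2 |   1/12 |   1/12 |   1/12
I(X;Y) = 0.0168, I(X;f(Y)) = 0.0073, inequality holds: 0.0168 ≥ 0.0073

Data Processing Inequality: For any Markov chain X → Y → Z, we have I(X;Y) ≥ I(X;Z).

Here Z = f(Y) is a deterministic function of Y, forming X → Y → Z.

Original I(X;Y) = 0.0168 nats

After applying f:
P(X,Z) where Z=f(Y):
- P(X,Z=0) = P(X,Y=1) + P(X,Y=2)
- P(X,Z=1) = P(X,Y=0)

I(X;Z) = I(X;f(Y)) = 0.0073 nats

Verification: 0.0168 ≥ 0.0073 ✓

Information cannot be created by processing; the function f can only lose information about X.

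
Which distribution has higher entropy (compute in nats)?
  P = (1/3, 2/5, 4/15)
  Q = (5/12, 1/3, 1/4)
P

Computing entropies in nats:
H(P) = 1.0852
H(Q) = 1.0776

Distribution P has higher entropy.

Intuition: The distribution closer to uniform (more spread out) has higher entropy.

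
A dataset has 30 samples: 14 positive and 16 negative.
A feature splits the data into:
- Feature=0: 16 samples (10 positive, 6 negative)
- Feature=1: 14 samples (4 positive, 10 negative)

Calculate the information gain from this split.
0.0850 bits

Information Gain = H(Y) - H(Y|Feature)

Before split:
P(positive) = 14/30 = 0.4667
H(Y) = 0.9968 bits

After split:
Feature=0: H = 0.9544 bits (weight = 16/30)
Feature=1: H = 0.8631 bits (weight = 14/30)
H(Y|Feature) = (16/30)×0.9544 + (14/30)×0.8631 = 0.9118 bits

Information Gain = 0.9968 - 0.9118 = 0.0850 bits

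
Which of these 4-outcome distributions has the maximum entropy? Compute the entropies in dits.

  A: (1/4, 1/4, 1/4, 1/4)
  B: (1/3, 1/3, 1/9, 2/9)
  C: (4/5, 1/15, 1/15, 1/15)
A

For a discrete distribution over n outcomes, entropy is maximized by the uniform distribution.

Computing entropies:
H(A) = 0.6021 dits
H(B) = 0.5693 dits
H(C) = 0.3127 dits

The uniform distribution (where all probabilities equal 1/4) achieves the maximum entropy of log_10(4) = 0.6021 dits.

Distribution A has the highest entropy.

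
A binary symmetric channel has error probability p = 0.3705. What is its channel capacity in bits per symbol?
0.0489 bits

For a binary symmetric channel (BSC) with error probability p:
Capacity C = 1 - H(p) bits per symbol

where H(p) = -p log₂(p) - (1-p) log₂(1-p) is the binary entropy function.

H(0.3705) = 0.9511 bits
C = 1 - 0.9511 = 0.0489 bits per symbol

This means we can reliably transmit up to 0.0489 bits of information per channel use.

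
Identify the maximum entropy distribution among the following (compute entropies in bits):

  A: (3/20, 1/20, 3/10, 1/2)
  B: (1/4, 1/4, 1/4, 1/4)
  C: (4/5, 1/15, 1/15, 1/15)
B

For a discrete distribution over n outcomes, entropy is maximized by the uniform distribution.

Computing entropies:
H(A) = 1.6477 bits
H(B) = 2.0000 bits
H(C) = 1.0389 bits

The uniform distribution (where all probabilities equal 1/4) achieves the maximum entropy of log_2(4) = 2.0000 bits.

Distribution B has the highest entropy.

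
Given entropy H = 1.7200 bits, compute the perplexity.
3.2944

Perplexity is 2^H (or exp(H) for natural log).

H = 1.7200 bits
Perplexity = 2^1.7200 = 3.2944

Interpretation: The model's uncertainty is equivalent to choosing uniformly among 3.3 options.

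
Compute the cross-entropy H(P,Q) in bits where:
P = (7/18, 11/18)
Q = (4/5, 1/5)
1.5442 bits

Cross-entropy: H(P,Q) = -Σ p(x) log q(x)

Alternatively: H(P,Q) = H(P) + D_KL(P||Q)
H(P) = 0.9641 bits
D_KL(P||Q) = 0.5801 bits

H(P,Q) = 0.9641 + 0.5801 = 1.5442 bits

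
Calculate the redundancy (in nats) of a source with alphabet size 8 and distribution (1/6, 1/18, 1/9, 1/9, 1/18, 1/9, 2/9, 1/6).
0.0944 nats

Redundancy measures how far a source is from maximum entropy:
R = H_max - H(X)

Maximum entropy for 8 symbols: H_max = log_e(8) = 2.0794 nats
Actual entropy: H(X) = 1.9851 nats
Redundancy: R = 2.0794 - 1.9851 = 0.0944 nats

This redundancy represents potential for compression: the source could be compressed by 0.0944 nats per symbol.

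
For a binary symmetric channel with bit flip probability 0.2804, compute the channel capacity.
0.1440 bits

For a binary symmetric channel (BSC) with error probability p:
Capacity C = 1 - H(p) bits per symbol

where H(p) = -p log₂(p) - (1-p) log₂(1-p) is the binary entropy function.

H(0.2804) = 0.8560 bits
C = 1 - 0.8560 = 0.1440 bits per symbol

This means we can reliably transmit up to 0.1440 bits of information per channel use.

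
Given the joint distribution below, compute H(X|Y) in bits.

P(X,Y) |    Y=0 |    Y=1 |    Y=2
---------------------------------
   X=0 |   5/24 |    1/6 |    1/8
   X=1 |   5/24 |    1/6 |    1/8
1.0000 bits

Using the chain rule: H(X|Y) = H(X,Y) - H(Y)

First, compute H(X,Y) = 2.5546 bits

Marginal P(Y) = (5/12, 1/3, 1/4)
H(Y) = 1.5546 bits

H(X|Y) = H(X,Y) - H(Y) = 2.5546 - 1.5546 = 1.0000 bits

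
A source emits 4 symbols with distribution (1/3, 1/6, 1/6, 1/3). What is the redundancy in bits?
0.0817 bits

Redundancy measures how far a source is from maximum entropy:
R = H_max - H(X)

Maximum entropy for 4 symbols: H_max = log_2(4) = 2.0000 bits
Actual entropy: H(X) = 1.9183 bits
Redundancy: R = 2.0000 - 1.9183 = 0.0817 bits

This redundancy represents potential for compression: the source could be compressed by 0.0817 bits per symbol.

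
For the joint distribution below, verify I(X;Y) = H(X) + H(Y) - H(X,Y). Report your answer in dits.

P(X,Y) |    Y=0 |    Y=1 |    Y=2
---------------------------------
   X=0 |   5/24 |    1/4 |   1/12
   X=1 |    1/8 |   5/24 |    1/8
I(X;Y) = 0.0057 dits

Mutual information has multiple equivalent forms:
- I(X;Y) = H(X) - H(X|Y)
- I(X;Y) = H(Y) - H(Y|X)
- I(X;Y) = H(X) + H(Y) - H(X,Y)

Computing all quantities:
H(X) = 0.2995, H(Y) = 0.4563, H(X,Y) = 0.7501
H(X|Y) = 0.2938, H(Y|X) = 0.4505

Verification:
H(X) - H(X|Y) = 0.2995 - 0.2938 = 0.0057
H(Y) - H(Y|X) = 0.4563 - 0.4505 = 0.0057
H(X) + H(Y) - H(X,Y) = 0.2995 + 0.4563 - 0.7501 = 0.0057

All forms give I(X;Y) = 0.0057 dits. ✓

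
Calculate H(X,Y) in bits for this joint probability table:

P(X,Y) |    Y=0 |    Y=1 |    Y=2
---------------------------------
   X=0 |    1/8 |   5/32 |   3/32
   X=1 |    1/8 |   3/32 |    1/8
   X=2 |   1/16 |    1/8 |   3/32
3.1289 bits

Joint entropy is H(X,Y) = -Σ_{x,y} p(x,y) log p(x,y).

Summing over all non-zero entries:
H(X,Y) = -[1/8·log_2(1/8) + 5/32·log_2(5/32) + 3/32·log_2(3/32) + 1/8·log_2(1/8) + 3/32·log_2(3/32) + 1/8·log_2(1/8) + 1/16·log_2(1/16) + 1/8·log_2(1/8) + 3/32·log_2(3/32)]
H(X,Y) = 3.1289 bits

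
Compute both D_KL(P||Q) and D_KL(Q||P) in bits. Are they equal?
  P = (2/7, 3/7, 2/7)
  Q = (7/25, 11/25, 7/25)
D_KL(P||Q) = 0.0004, D_KL(Q||P) = 0.0004

KL divergence is not symmetric: D_KL(P||Q) ≠ D_KL(Q||P) in general.

D_KL(P||Q) = 0.0004 bits
D_KL(Q||P) = 0.0004 bits

In this case they happen to be equal (to 4 decimal places).

This asymmetry is why KL divergence is not a true distance metric.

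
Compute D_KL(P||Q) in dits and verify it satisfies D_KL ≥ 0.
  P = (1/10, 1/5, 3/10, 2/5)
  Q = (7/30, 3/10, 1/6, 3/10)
0.0545 dits

KL divergence satisfies the Gibbs inequality: D_KL(P||Q) ≥ 0 for all distributions P, Q.

D_KL(P||Q) = Σ p(x) log(p(x)/q(x))
Term by term:
  x=0: 1/10 × log_10[(1/10)/(7/30)] = -0.0368
  x=1: 1/5 × log_10[(1/5)/(3/10)] = -0.0352
  x=2: 3/10 × log_10[(3/10)/(1/6)] = 0.0766
  x=3: 2/5 × log_10[(2/5)/(3/10)] = 0.0500
D_KL(P||Q) = 0.0545 dits

D_KL(P||Q) = 0.0545 ≥ 0 ✓

This non-negativity is a fundamental property: relative entropy cannot be negative because it measures how different Q is from P.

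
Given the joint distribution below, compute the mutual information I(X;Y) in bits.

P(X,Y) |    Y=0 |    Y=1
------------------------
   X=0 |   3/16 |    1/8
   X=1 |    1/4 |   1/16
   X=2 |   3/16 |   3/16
0.0504 bits

Mutual information: I(X;Y) = H(X) + H(Y) - H(X,Y)

Marginals:
P(X) = (5/16, 5/16, 3/8), H(X) = 1.5794 bits
P(Y) = (5/8, 3/8), H(Y) = 0.9544 bits

Joint entropy: H(X,Y) = 2.4835 bits

I(X;Y) = 1.5794 + 0.9544 - 2.4835 = 0.0504 bits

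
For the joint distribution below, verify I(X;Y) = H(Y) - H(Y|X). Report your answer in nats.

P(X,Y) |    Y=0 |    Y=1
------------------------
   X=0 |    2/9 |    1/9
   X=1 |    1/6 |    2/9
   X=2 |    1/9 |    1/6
I(X;Y) = 0.0285 nats

Mutual information has multiple equivalent forms:
- I(X;Y) = H(X) - H(X|Y)
- I(X;Y) = H(Y) - H(Y|X)
- I(X;Y) = H(X) + H(Y) - H(X,Y)

Computing all quantities:
H(X) = 1.0893, H(Y) = 0.6931, H(X,Y) = 1.7540
H(X|Y) = 1.0609, H(Y|X) = 0.6647

Verification:
H(X) - H(X|Y) = 1.0893 - 1.0609 = 0.0285
H(Y) - H(Y|X) = 0.6931 - 0.6647 = 0.0285
H(X) + H(Y) - H(X,Y) = 1.0893 + 0.6931 - 1.7540 = 0.0285

All forms give I(X;Y) = 0.0285 nats. ✓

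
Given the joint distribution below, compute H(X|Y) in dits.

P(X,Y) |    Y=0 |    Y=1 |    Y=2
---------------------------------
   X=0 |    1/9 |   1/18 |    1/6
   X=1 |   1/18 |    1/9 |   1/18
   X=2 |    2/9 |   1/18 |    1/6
0.4314 dits

Using the chain rule: H(X|Y) = H(X,Y) - H(Y)

First, compute H(X,Y) = 0.8955 dits

Marginal P(Y) = (7/18, 2/9, 7/18)
H(Y) = 0.4642 dits

H(X|Y) = H(X,Y) - H(Y) = 0.8955 - 0.4642 = 0.4314 dits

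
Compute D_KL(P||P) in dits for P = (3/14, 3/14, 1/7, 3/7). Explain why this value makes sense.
0.0000 dits

KL divergence satisfies the Gibbs inequality: D_KL(P||Q) ≥ 0 for all distributions P, Q.

D_KL(P||Q) = Σ p(x) log(p(x)/q(x))
Each term is p(x) × log_10(p(x)/p(x)) = p(x) × log_10(1) = 0, so the sum is 0.
D_KL(P||Q) = 0.0000 dits

When P = Q, the KL divergence is exactly 0, as there is no 'divergence' between identical distributions.

This non-negativity is a fundamental property: relative entropy cannot be negative because it measures how different Q is from P.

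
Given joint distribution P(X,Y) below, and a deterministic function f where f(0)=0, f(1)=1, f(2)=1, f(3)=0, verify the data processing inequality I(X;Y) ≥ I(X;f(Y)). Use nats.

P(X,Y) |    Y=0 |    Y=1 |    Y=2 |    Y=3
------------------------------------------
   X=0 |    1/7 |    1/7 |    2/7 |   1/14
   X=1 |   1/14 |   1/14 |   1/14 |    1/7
I(X;Y) = 0.0639, I(X;f(Y)) = 0.0334, inequality holds: 0.0639 ≥ 0.0334

Data Processing Inequality: For any Markov chain X → Y → Z, we have I(X;Y) ≥ I(X;Z).

Here Z = f(Y) is a deterministic function of Y, forming X → Y → Z.

Original I(X;Y) = 0.0639 nats

After applying f:
P(X,Z) where Z=f(Y):
- P(X,Z=0) = P(X,Y=0) + P(X,Y=3)
- P(X,Z=1) = P(X,Y=1) + P(X,Y=2)

I(X;Z) = I(X;f(Y)) = 0.0334 nats

Verification: 0.0639 ≥ 0.0334 ✓

Information cannot be created by processing; the function f can only lose information about X.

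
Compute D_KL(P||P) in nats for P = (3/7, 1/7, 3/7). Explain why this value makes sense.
0.0000 nats

KL divergence satisfies the Gibbs inequality: D_KL(P||Q) ≥ 0 for all distributions P, Q.

D_KL(P||Q) = Σ p(x) log(p(x)/q(x))
Each term is p(x) × log_e(p(x)/p(x)) = p(x) × log_e(1) = 0, so the sum is 0.
D_KL(P||Q) = 0.0000 nats

When P = Q, the KL divergence is exactly 0, as there is no 'divergence' between identical distributions.

This non-negativity is a fundamental property: relative entropy cannot be negative because it measures how different Q is from P.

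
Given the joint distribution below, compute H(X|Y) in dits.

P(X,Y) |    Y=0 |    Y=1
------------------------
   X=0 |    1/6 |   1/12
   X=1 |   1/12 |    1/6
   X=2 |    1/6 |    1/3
0.4330 dits

Using the chain rule: H(X|Y) = H(X,Y) - H(Y)

First, compute H(X,Y) = 0.7280 dits

Marginal P(Y) = (5/12, 7/12)
H(Y) = 0.2950 dits

H(X|Y) = H(X,Y) - H(Y) = 0.7280 - 0.2950 = 0.4330 dits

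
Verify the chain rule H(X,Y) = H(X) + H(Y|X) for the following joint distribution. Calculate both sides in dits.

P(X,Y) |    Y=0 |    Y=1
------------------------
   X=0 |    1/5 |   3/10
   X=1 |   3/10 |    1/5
H(X,Y) = 0.5933, H(X) = 0.3010, H(Y|X) = 0.2923 (all in dits)

Chain rule: H(X,Y) = H(X) + H(Y|X)

Left side — joint entropy directly:
H(X,Y) = -Σ p(x,y) log p(x,y) = 0.5933 dits

Right side — compute H(Y|X) from the conditional distributions:
P(X) = (1/2, 1/2), so H(X) = 0.3010 dits
H(Y|X) = Σ_x P(X=x) · H(Y|X=x):
  P(Y|X=0) = (2/5, 3/5), H(Y|X=0) = 0.2923, weight P(X=0) = 1/2
  P(Y|X=1) = (3/5, 2/5), H(Y|X=1) = 0.2923, weight P(X=1) = 1/2
H(Y|X) = 0.2923 dits

H(X) + H(Y|X) = 0.3010 + 0.2923 = 0.5933 dits

Both sides equal 0.5933 dits. ✓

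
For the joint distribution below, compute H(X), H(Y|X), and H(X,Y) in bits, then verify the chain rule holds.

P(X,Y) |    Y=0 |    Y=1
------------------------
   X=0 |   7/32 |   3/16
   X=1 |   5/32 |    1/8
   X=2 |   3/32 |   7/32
H(X,Y) = 2.5257, H(X) = 1.5671, H(Y|X) = 0.9587 (all in bits)

Chain rule: H(X,Y) = H(X) + H(Y|X)

Left side — joint entropy directly:
H(X,Y) = -Σ p(x,y) log p(x,y) = 2.5257 bits

Right side — compute H(Y|X) from the conditional distributions:
P(X) = (13/32, 9/32, 5/16), so H(X) = 1.5671 bits
H(Y|X) = Σ_x P(X=x) · H(Y|X=x):
  P(Y|X=0) = (7/13, 6/13), H(Y|X=0) = 0.9957, weight P(X=0) = 13/32
  P(Y|X=1) = (5/9, 4/9), H(Y|X=1) = 0.9911, weight P(X=1) = 9/32
  P(Y|X=2) = (3/10, 7/10), H(Y|X=2) = 0.8813, weight P(X=2) = 5/16
H(Y|X) = 0.9587 bits

H(X) + H(Y|X) = 1.5671 + 0.9587 = 2.5257 bits

Both sides equal 2.5257 bits. ✓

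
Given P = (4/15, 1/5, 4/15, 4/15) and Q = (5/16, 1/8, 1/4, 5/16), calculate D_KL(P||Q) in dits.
0.0116 dits

KL divergence: D_KL(P||Q) = Σ p(x) log(p(x)/q(x))

Computing term by term:
  x=0: 4/15 × log_10[(4/15)/(5/16)] = 4/15 × -0.0689 = -0.0184
  x=1: 1/5 × log_10[(1/5)/(1/8)] = 1/5 × 0.2041 = 0.0408
  x=2: 4/15 × log_10[(4/15)/(1/4)] = 4/15 × 0.0280 = 0.0075
  x=3: 4/15 × log_10[(4/15)/(5/16)] = 4/15 × -0.0689 = -0.0184

D_KL(P||Q) = 0.0116 dits

Note: KL divergence is always non-negative and equals 0 iff P = Q.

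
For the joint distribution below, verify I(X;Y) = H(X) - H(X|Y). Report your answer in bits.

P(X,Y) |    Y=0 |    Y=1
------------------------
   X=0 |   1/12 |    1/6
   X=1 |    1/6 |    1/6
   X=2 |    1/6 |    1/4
I(X;Y) = 0.0124 bits

Mutual information has multiple equivalent forms:
- I(X;Y) = H(X) - H(X|Y)
- I(X;Y) = H(Y) - H(Y|X)
- I(X;Y) = H(X) + H(Y) - H(X,Y)

Computing all quantities:
H(X) = 1.5546, H(Y) = 0.9799, H(X,Y) = 2.5221
H(X|Y) = 1.5422, H(Y|X) = 0.9675

Verification:
H(X) - H(X|Y) = 1.5546 - 1.5422 = 0.0124
H(Y) - H(Y|X) = 0.9799 - 0.9675 = 0.0124
H(X) + H(Y) - H(X,Y) = 1.5546 + 0.9799 - 2.5221 = 0.0124

All forms give I(X;Y) = 0.0124 bits. ✓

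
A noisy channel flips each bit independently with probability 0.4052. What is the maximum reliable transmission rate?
0.0261 bits

For a binary symmetric channel (BSC) with error probability p:
Capacity C = 1 - H(p) bits per symbol

where H(p) = -p log₂(p) - (1-p) log₂(1-p) is the binary entropy function.

H(0.4052) = 0.9739 bits
C = 1 - 0.9739 = 0.0261 bits per symbol

This means we can reliably transmit up to 0.0261 bits of information per channel use.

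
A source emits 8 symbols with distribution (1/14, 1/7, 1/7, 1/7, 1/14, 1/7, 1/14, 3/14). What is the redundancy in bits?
0.1037 bits

Redundancy measures how far a source is from maximum entropy:
R = H_max - H(X)

Maximum entropy for 8 symbols: H_max = log_2(8) = 3.0000 bits
Actual entropy: H(X) = 2.8963 bits
Redundancy: R = 3.0000 - 2.8963 = 0.1037 bits

This redundancy represents potential for compression: the source could be compressed by 0.1037 bits per symbol.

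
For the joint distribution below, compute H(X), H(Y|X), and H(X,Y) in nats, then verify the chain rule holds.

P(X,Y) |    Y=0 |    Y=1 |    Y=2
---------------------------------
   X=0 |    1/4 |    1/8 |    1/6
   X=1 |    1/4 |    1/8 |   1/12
H(X,Y) = 1.7187, H(X) = 0.6897, H(Y|X) = 1.0290 (all in nats)

Chain rule: H(X,Y) = H(X) + H(Y|X)

Left side — joint entropy directly:
H(X,Y) = -Σ p(x,y) log p(x,y) = 1.7187 nats

Right side — compute H(Y|X) from the conditional distributions:
P(X) = (13/24, 11/24), so H(X) = 0.6897 nats
H(Y|X) = Σ_x P(X=x) · H(Y|X=x):
  P(Y|X=0) = (6/13, 3/13, 4/13), H(Y|X=0) = 1.0579, weight P(X=0) = 13/24
  P(Y|X=1) = (6/11, 3/11, 2/11), H(Y|X=1) = 0.9949, weight P(X=1) = 11/24
H(Y|X) = 1.0290 nats

H(X) + H(Y|X) = 0.6897 + 1.0290 = 1.7187 nats

Both sides equal 1.7187 nats. ✓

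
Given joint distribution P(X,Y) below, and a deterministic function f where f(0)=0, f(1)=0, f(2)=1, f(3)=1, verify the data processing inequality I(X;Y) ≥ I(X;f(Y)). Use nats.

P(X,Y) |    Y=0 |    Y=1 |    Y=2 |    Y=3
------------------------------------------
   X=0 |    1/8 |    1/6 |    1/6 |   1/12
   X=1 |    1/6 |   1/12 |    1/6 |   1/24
I(X;Y) = 0.0207, I(X;f(Y)) = 0.0000, inequality holds: 0.0207 ≥ 0.0000

Data Processing Inequality: For any Markov chain X → Y → Z, we have I(X;Y) ≥ I(X;Z).

Here Z = f(Y) is a deterministic function of Y, forming X → Y → Z.

Original I(X;Y) = 0.0207 nats

After applying f:
P(X,Z) where Z=f(Y):
- P(X,Z=0) = P(X,Y=0) + P(X,Y=1)
- P(X,Z=1) = P(X,Y=2) + P(X,Y=3)

I(X;Z) = I(X;f(Y)) = 0.0000 nats

Verification: 0.0207 ≥ 0.0000 ✓

Information cannot be created by processing; the function f can only lose information about X.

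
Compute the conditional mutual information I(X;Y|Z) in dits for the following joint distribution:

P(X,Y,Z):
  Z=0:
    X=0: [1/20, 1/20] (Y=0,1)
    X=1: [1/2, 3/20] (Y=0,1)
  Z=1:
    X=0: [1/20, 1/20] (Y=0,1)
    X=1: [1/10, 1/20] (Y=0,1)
0.0078 dits

Conditional mutual information: I(X;Y|Z) = H(X|Z) + H(Y|Z) - H(X,Y|Z)

H(Z) = 0.2442
H(X,Z) = 0.4452 → H(X|Z) = 0.2010
H(Y,Z) = 0.5062 → H(Y|Z) = 0.2620
H(X,Y,Z) = 0.6994 → H(X,Y|Z) = 0.4551

I(X;Y|Z) = 0.2010 + 0.2620 - 0.4551 = 0.0078 dits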